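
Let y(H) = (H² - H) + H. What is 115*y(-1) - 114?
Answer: 1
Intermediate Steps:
y(H) = H²
115*y(-1) - 114 = 115*(-1)² - 114 = 115*1 - 114 = 115 - 114 = 1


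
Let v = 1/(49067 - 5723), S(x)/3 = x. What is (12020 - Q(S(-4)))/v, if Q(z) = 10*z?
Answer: 526196160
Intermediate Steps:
S(x) = 3*x
v = 1/43344 ≈ 2.3071e-5
(12020 - Q(S(-4)))/v = (12020 - 10*3*(-4))/(1/43344) = (12020 - 10*(-12))*43344 = (12020 - 1*(-120))*43344 = (12020 + 120)*43344 = 12140*43344 = 526196160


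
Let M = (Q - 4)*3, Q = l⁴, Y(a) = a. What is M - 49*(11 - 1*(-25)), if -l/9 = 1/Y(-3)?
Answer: -1533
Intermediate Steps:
l = 3 (l = -9/(-3) = -9*(-⅓) = 3)
Q = 81 (Q = 3⁴ = 81)
M = 231 (M = (81 - 4)*3 = 77*3 = 231)
M - 49*(11 - 1*(-25)) = 231 - 49*(11 - 1*(-25)) = 231 - 49*(11 + 25) = 231 - 49*36 = 231 - 1764 = -1533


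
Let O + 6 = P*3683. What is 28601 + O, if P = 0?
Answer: 28595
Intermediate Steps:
O = -6 (O = -6 + 0*3683 = -6 + 0 = -6)
28601 + O = 28601 - 6 = 28595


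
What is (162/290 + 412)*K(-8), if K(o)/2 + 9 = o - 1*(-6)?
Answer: -1316062/145 ≈ -9076.3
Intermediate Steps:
K(o) = -6 + 2*o (K(o) = -18 + 2*(o - 1*(-6)) = -18 + 2*(o + 6) = -18 + 2*(6 + o) = -18 + (12 + 2*o) = -6 + 2*o)
(162/290 + 412)*K(-8) = (162/290 + 412)*(-6 + 2*(-8)) = (162*(1/290) + 412)*(-6 - 16) = (81/145 + 412)*(-22) = (59821/145)*(-22) = -1316062/145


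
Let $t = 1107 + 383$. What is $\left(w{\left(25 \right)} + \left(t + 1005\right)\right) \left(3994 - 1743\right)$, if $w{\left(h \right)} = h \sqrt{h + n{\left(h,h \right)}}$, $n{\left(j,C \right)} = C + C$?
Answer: $5616245 + 281375 \sqrt{3} \approx 6.1036 \cdot 10^{6}$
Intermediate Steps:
$n{\left(j,C \right)} = 2 C$
$w{\left(h \right)} = \sqrt{3} h^{\frac{3}{2}}$ ($w{\left(h \right)} = h \sqrt{h + 2 h} = h \sqrt{3 h} = h \sqrt{3} \sqrt{h} = \sqrt{3} h^{\frac{3}{2}}$)
$t = 1490$
$\left(w{\left(25 \right)} + \left(t + 1005\right)\right) \left(3994 - 1743\right) = \left(\sqrt{3} \cdot 25^{\frac{3}{2}} + \left(1490 + 1005\right)\right) \left(3994 - 1743\right) = \left(\sqrt{3} \cdot 125 + 2495\right) 2251 = \left(125 \sqrt{3} + 2495\right) 2251 = \left(2495 + 125 \sqrt{3}\right) 2251 = 5616245 + 281375 \sqrt{3}$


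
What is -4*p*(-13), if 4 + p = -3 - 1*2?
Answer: -468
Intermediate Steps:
p = -9 (p = -4 + (-3 - 1*2) = -4 + (-3 - 2) = -4 - 5 = -9)
-4*p*(-13) = -4*(-9)*(-13) = 36*(-13) = -468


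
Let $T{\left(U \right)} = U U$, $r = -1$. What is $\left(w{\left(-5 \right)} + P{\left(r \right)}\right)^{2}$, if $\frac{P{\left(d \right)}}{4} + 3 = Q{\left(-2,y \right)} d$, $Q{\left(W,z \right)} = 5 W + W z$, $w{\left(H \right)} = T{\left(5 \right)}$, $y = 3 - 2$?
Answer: $3721$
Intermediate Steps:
$y = 1$
$T{\left(U \right)} = U^{2}$
$w{\left(H \right)} = 25$ ($w{\left(H \right)} = 5^{2} = 25$)
$P{\left(d \right)} = -12 - 48 d$ ($P{\left(d \right)} = -12 + 4 - 2 \left(5 + 1\right) d = -12 + 4 \left(-2\right) 6 d = -12 + 4 \left(- 12 d\right) = -12 - 48 d$)
$\left(w{\left(-5 \right)} + P{\left(r \right)}\right)^{2} = \left(25 - -36\right)^{2} = \left(25 + \left(-12 + 48\right)\right)^{2} = \left(25 + 36\right)^{2} = 61^{2} = 3721$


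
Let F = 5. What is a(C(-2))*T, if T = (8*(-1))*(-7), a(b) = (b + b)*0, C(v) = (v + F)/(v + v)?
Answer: 0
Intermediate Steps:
C(v) = (5 + v)/(2*v) (C(v) = (v + 5)/(v + v) = (5 + v)/((2*v)) = (5 + v)*(1/(2*v)) = (5 + v)/(2*v))
a(b) = 0 (a(b) = (2*b)*0 = 0)
T = 56 (T = -8*(-7) = 56)
a(C(-2))*T = 0*56 = 0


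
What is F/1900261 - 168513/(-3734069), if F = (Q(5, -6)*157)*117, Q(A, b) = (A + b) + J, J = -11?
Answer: -502874679639/7095705692009 ≈ -0.070870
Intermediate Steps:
Q(A, b) = -11 + A + b (Q(A, b) = (A + b) - 11 = -11 + A + b)
F = -220428 (F = ((-11 + 5 - 6)*157)*117 = -12*157*117 = -1884*117 = -220428)
F/1900261 - 168513/(-3734069) = -220428/1900261 - 168513/(-3734069) = -220428*1/1900261 - 168513*(-1/3734069) = -220428/1900261 + 168513/3734069 = -502874679639/7095705692009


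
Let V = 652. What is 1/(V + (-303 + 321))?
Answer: 1/670 ≈ 0.0014925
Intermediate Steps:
1/(V + (-303 + 321)) = 1/(652 + (-303 + 321)) = 1/(652 + 18) = 1/670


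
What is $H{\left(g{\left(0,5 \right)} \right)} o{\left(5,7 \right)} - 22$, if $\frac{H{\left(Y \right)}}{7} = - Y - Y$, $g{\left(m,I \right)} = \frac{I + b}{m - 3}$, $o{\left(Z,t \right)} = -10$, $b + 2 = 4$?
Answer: $- \frac{1046}{3} \approx -348.67$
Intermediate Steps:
$b = 2$ ($b = -2 + 4 = 2$)
$g{\left(m,I \right)} = \frac{2 + I}{-3 + m}$ ($g{\left(m,I \right)} = \frac{I + 2}{m - 3} = \frac{2 + I}{-3 + m}$)
$H{\left(Y \right)} = - 14 Y$ ($H{\left(Y \right)} = 7 \left(- Y - Y\right) = 7 \left(- 2 Y\right) = - 14 Y$)
$H{\left(g{\left(0,5 \right)} \right)} o{\left(5,7 \right)} - 22 = - 14 \frac{2 + 5}{-3 + 0} \left(-10\right) - 22 = - 14 \frac{1}{-3} \cdot 7 \left(-10\right) - 22 = - 14 \left(\left(- \frac{1}{3}\right) 7\right) \left(-10\right) - 22 = \left(-14\right) \left(- \frac{7}{3}\right) \left(-10\right) - 22 = \frac{98}{3} \left(-10\right) - 22 = - \frac{980}{3} - 22 = - \frac{1046}{3}$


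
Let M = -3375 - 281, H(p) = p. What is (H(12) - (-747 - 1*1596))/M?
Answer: -2355/3656 ≈ -0.64415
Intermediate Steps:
M = -3656
(H(12) - (-747 - 1*1596))/M = (12 - (-747 - 1*1596))/(-3656) = (12 - (-747 - 1596))*(-1/3656) = (12 - 1*(-2343))*(-1/3656) = (12 + 2343)*(-1/3656) = 2355*(-1/3656) = -2355/3656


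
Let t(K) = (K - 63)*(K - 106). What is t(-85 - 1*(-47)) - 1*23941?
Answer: -9397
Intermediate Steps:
t(K) = (-106 + K)*(-63 + K) (t(K) = (-63 + K)*(-106 + K) = (-106 + K)*(-63 + K))
t(-85 - 1*(-47)) - 1*23941 = (6678 + (-85 - 1*(-47))² - 169*(-85 - 1*(-47))) - 1*23941 = (6678 + (-85 + 47)² - 169*(-85 + 47)) - 23941 = (6678 + (-38)² - 169*(-38)) - 23941 = (6678 + 1444 + 6422) - 23941 = 14544 - 23941 = -9397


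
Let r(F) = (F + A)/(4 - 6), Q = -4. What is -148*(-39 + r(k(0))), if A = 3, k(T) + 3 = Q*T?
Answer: 5772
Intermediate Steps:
k(T) = -3 - 4*T
r(F) = -3/2 - F/2 (r(F) = (F + 3)/(4 - 6) = (3 + F)/(-2) = (3 + F)*(-½) = -3/2 - F/2)
-148*(-39 + r(k(0))) = -148*(-39 + (-3/2 - (-3 - 4*0)/2)) = -148*(-39 + (-3/2 - (-3 + 0)/2)) = -148*(-39 + (-3/2 - ½*(-3))) = -148*(-39 + (-3/2 + 3/2)) = -148*(-39 + 0) = -148*(-39) = 5772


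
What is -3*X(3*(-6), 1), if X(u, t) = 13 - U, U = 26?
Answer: 39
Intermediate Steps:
X(u, t) = -13 (X(u, t) = 13 - 1*26 = 13 - 26 = -13)
-3*X(3*(-6), 1) = -3*(-13) = 39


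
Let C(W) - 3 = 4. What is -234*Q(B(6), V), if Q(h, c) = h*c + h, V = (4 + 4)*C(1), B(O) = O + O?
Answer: -160056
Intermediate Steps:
C(W) = 7 (C(W) = 3 + 4 = 7)
B(O) = 2*O
V = 56 (V = (4 + 4)*7 = 8*7 = 56)
Q(h, c) = h + c*h (Q(h, c) = c*h + h = h + c*h)
-234*Q(B(6), V) = -234*2*6*(1 + 56) = -2808*57 = -234*684 = -160056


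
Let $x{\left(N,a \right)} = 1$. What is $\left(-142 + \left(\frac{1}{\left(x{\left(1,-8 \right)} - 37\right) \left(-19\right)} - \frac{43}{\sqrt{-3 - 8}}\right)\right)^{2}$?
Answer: $\frac{102905129675}{5146416} - \frac{4176461 i \sqrt{11}}{3762} \approx 19996.0 - 3682.0 i$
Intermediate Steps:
$\left(-142 + \left(\frac{1}{\left(x{\left(1,-8 \right)} - 37\right) \left(-19\right)} - \frac{43}{\sqrt{-3 - 8}}\right)\right)^{2} = \left(-142 + \left(\frac{1}{\left(1 - 37\right) \left(-19\right)} - \frac{43}{\sqrt{-3 - 8}}\right)\right)^{2} = \left(-142 + \left(\frac{1}{-36} \left(- \frac{1}{19}\right) - \frac{43}{\sqrt{-11}}\right)\right)^{2} = \left(-142 - \left(- \frac{1}{684} + \frac{43}{i \sqrt{11}}\right)\right)^{2} = \left(-142 + \left(\frac{1}{684} - 43 \left(- \frac{i \sqrt{11}}{11}\right)\right)\right)^{2} = \left(-142 + \left(\frac{1}{684} + \frac{43 i \sqrt{11}}{11}\right)\right)^{2} = \left(- \frac{97127}{684} + \frac{43 i \sqrt{11}}{11}\right)^{2}$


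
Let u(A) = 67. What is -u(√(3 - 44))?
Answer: -67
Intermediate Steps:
-u(√(3 - 44)) = -1*67 = -67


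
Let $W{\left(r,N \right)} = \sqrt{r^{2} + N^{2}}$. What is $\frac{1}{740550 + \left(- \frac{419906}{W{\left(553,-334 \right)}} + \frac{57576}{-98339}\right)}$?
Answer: $\frac{1494485305376713533195}{1106739365336593380384200392} + \frac{2030362857140713 \sqrt{417365}}{1106739365336593380384200392} \approx 1.3515 \cdot 10^{-6}$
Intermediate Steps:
$W{\left(r,N \right)} = \sqrt{N^{2} + r^{2}}$
$\frac{1}{740550 + \left(- \frac{419906}{W{\left(553,-334 \right)}} + \frac{57576}{-98339}\right)} = \frac{1}{740550 + \left(- \frac{419906}{\sqrt{\left(-334\right)^{2} + 553^{2}}} + \frac{57576}{-98339}\right)} = \frac{1}{740550 + \left(- \frac{419906}{\sqrt{111556 + 305809}} + 57576 \left(- \frac{1}{98339}\right)\right)} = \frac{1}{740550 - \left(\frac{57576}{98339} + \frac{419906}{\sqrt{417365}}\right)} = \frac{1}{740550 - \left(\frac{57576}{98339} + 419906 \frac{\sqrt{417365}}{417365}\right)} = \frac{1}{740550 - \left(\frac{57576}{98339} + \frac{419906 \sqrt{417365}}{417365}\right)} = \frac{1}{\frac{72824888874}{98339} - \frac{419906 \sqrt{417365}}{417365}}$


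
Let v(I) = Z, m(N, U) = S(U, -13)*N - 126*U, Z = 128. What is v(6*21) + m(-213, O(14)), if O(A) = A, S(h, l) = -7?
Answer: -145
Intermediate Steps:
m(N, U) = -126*U - 7*N (m(N, U) = -7*N - 126*U = -126*U - 7*N)
v(I) = 128
v(6*21) + m(-213, O(14)) = 128 + (-126*14 - 7*(-213)) = 128 + (-1764 + 1491) = 128 - 273 = -145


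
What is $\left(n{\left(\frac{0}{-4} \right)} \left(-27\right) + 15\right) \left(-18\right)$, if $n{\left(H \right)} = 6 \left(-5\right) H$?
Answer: $-270$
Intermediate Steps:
$n{\left(H \right)} = - 30 H$
$\left(n{\left(\frac{0}{-4} \right)} \left(-27\right) + 15\right) \left(-18\right) = \left(- 30 \frac{0}{-4} \left(-27\right) + 15\right) \left(-18\right) = \left(- 30 \cdot 0 \left(- \frac{1}{4}\right) \left(-27\right) + 15\right) \left(-18\right) = \left(\left(-30\right) 0 \left(-27\right) + 15\right) \left(-18\right) = \left(0 \left(-27\right) + 15\right) \left(-18\right) = \left(0 + 15\right) \left(-18\right) = 15 \left(-18\right) = -270$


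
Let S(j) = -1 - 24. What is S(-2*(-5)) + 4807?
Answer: 4782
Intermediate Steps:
S(j) = -25
S(-2*(-5)) + 4807 = -25 + 4807 = 4782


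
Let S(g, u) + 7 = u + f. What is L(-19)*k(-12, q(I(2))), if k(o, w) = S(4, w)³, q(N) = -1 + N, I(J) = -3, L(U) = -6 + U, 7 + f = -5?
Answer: 304175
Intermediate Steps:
f = -12 (f = -7 - 5 = -12)
S(g, u) = -19 + u (S(g, u) = -7 + (u - 12) = -7 + (-12 + u) = -19 + u)
k(o, w) = (-19 + w)³
L(-19)*k(-12, q(I(2))) = (-6 - 19)*(-19 + (-1 - 3))³ = -25*(-19 - 4)³ = -25*(-23)³ = -25*(-12167) = 304175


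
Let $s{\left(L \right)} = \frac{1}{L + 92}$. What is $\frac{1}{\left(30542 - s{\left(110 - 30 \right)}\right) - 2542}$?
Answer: $\frac{172}{4815999} \approx 3.5714 \cdot 10^{-5}$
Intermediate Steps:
$s{\left(L \right)} = \frac{1}{92 + L}$
$\frac{1}{\left(30542 - s{\left(110 - 30 \right)}\right) - 2542} = \frac{1}{\left(30542 - \frac{1}{92 + \left(110 - 30\right)}\right) - 2542} = \frac{1}{\left(30542 - \frac{1}{92 + 80}\right) - 2542} = \frac{1}{\left(30542 - \frac{1}{172}\right) - 2542} = \frac{1}{\frac{5253223}{172} - 2542} = \frac{1}{\frac{4815999}{172}} = \frac{172}{4815999}$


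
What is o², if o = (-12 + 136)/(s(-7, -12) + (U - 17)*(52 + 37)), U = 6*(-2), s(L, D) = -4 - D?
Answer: 16/6889 ≈ 0.0023225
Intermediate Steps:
U = -12
o = -4/83 (o = (-12 + 136)/((-4 - 1*(-12)) + (-12 - 17)*(52 + 37)) = 124/((-4 + 12) - 29*89) = 124/(8 - 2581) = 124/(-2573) = 124*(-1/2573) = -4/83 ≈ -0.048193)
o² = (-4/83)² = 16/6889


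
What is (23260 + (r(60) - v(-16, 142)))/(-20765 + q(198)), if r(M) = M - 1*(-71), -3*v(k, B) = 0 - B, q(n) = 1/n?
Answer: -4622046/4111469 ≈ -1.1242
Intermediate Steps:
v(k, B) = B/3 (v(k, B) = -(0 - B)/3 = -(-1)*B/3 = B/3)
r(M) = 71 + M (r(M) = M + 71 = 71 + M)
(23260 + (r(60) - v(-16, 142)))/(-20765 + q(198)) = (23260 + ((71 + 60) - 142/3))/(-20765 + 1/198) = (23260 + (131 - 1*142/3))/(-20765 + 1/198) = (23260 + (131 - 142/3))/(-4111469/198) = (23260 + 251/3)*(-198/4111469) = (70031/3)*(-198/4111469) = -4622046/4111469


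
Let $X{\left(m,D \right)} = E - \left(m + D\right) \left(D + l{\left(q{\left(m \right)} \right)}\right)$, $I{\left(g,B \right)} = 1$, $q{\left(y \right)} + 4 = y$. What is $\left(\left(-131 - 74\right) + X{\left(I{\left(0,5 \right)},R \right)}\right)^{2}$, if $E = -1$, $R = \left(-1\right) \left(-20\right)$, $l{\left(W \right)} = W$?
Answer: $316969$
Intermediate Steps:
$q{\left(y \right)} = -4 + y$
$R = 20$
$X{\left(m,D \right)} = -1 - \left(D + m\right) \left(-4 + D + m\right)$ ($X{\left(m,D \right)} = -1 - \left(m + D\right) \left(D + \left(-4 + m\right)\right) = -1 - \left(D + m\right) \left(-4 + D + m\right)$)
$\left(\left(-131 - 74\right) + X{\left(I{\left(0,5 \right)},R \right)}\right)^{2} = \left(\left(-131 - 74\right) - \left(401 + 20 + 21 \left(-4 + 1\right)\right)\right)^{2} = \left(\left(-131 - 74\right) - \left(421 - 63\right)\right)^{2} = \left(-205 - 358\right)^{2} = \left(-563\right)^{2} = 316969$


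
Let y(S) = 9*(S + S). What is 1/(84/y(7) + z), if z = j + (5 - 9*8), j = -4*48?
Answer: -3/775 ≈ -0.0038710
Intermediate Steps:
y(S) = 18*S (y(S) = 9*(2*S) = 18*S)
j = -192
z = -259 (z = -192 + (5 - 9*8) = -192 + (5 - 72) = -192 - 67 = -259)
1/(84/y(7) + z) = 1/(84/((18*7)) - 259) = 1/(84/126 - 259) = 1/(84*(1/126) - 259) = 1/(⅔ - 259) = 1/(-775/3) = -3/775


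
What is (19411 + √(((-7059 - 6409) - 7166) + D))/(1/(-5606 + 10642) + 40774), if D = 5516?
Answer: 97753796/205337865 + 5036*I*√15118/205337865 ≈ 0.47606 + 0.0030155*I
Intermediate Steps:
(19411 + √(((-7059 - 6409) - 7166) + D))/(1/(-5606 + 10642) + 40774) = (19411 + √(((-7059 - 6409) - 7166) + 5516))/(1/(-5606 + 10642) + 40774) = (19411 + √((-13468 - 7166) + 5516))/(1/5036 + 40774) = (19411 + √(-20634 + 5516))/(1/5036 + 40774) = (19411 + √(-15118))/(205337865/5036) = (19411 + I*√15118)*(5036/205337865) = 97753796/205337865 + 5036*I*√15118/205337865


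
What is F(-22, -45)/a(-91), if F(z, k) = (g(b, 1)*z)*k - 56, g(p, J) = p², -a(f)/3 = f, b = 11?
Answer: 119734/273 ≈ 438.59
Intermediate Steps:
a(f) = -3*f
F(z, k) = -56 + 121*k*z (F(z, k) = (11²*z)*k - 56 = (121*z)*k - 56 = 121*k*z - 56 = -56 + 121*k*z)
F(-22, -45)/a(-91) = (-56 + 121*(-45)*(-22))/((-3*(-91))) = (-56 + 119790)/273 = 119734*(1/273) = 119734/273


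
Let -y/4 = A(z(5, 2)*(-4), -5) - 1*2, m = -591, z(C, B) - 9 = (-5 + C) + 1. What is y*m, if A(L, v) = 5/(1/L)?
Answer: -477528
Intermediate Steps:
z(C, B) = 5 + C (z(C, B) = 9 + ((-5 + C) + 1) = 9 + (-4 + C) = 5 + C)
A(L, v) = 5*L
y = 808 (y = -4*(5*((5 + 5)*(-4)) - 1*2) = -4*(5*(10*(-4)) - 2) = -4*(5*(-40) - 2) = -4*(-200 - 2) = -4*(-202) = 808)
y*m = 808*(-591) = -477528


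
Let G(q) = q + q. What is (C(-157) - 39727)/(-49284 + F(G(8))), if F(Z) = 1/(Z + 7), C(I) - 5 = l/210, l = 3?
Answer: 63952397/79347170 ≈ 0.80598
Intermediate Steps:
C(I) = 351/70 (C(I) = 5 + 3/210 = 5 + 3*(1/210) = 5 + 1/70 = 351/70)
G(q) = 2*q
F(Z) = 1/(7 + Z)
(C(-157) - 39727)/(-49284 + F(G(8))) = (351/70 - 39727)/(-49284 + 1/(7 + 2*8)) = -2780539/(70*(-49284 + 1/(7 + 16))) = -2780539/(70*(-49284 + 1/23)) = -2780539/(70*(-1133531/23)) = -2780539/70*(-23/1133531) = 63952397/79347170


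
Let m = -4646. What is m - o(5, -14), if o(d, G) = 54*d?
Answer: -4916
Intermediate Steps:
m - o(5, -14) = -4646 - 54*5 = -4646 - 1*270 = -4646 - 270 = -4916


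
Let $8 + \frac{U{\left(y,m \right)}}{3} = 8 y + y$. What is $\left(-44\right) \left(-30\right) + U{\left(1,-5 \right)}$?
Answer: $1323$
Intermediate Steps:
$U{\left(y,m \right)} = -24 + 27 y$ ($U{\left(y,m \right)} = -24 + 3 \left(8 y + y\right) = -24 + 3 \cdot 9 y = -24 + 27 y$)
$\left(-44\right) \left(-30\right) + U{\left(1,-5 \right)} = \left(-44\right) \left(-30\right) + \left(-24 + 27 \cdot 1\right) = 1320 + \left(-24 + 27\right) = 1320 + 3 = 1323$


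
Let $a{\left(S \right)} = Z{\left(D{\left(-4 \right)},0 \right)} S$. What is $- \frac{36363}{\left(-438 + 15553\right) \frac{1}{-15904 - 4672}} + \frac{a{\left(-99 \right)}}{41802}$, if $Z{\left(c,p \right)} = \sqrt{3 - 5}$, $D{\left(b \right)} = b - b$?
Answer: $\frac{748205088}{15115} - \frac{33 i \sqrt{2}}{13934} \approx 49501.0 - 0.0033493 i$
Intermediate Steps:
$D{\left(b \right)} = 0$
$Z{\left(c,p \right)} = i \sqrt{2}$ ($Z{\left(c,p \right)} = \sqrt{-2} = i \sqrt{2}$)
$a{\left(S \right)} = i S \sqrt{2}$ ($a{\left(S \right)} = i \sqrt{2} S = i S \sqrt{2}$)
$- \frac{36363}{\left(-438 + 15553\right) \frac{1}{-15904 - 4672}} + \frac{a{\left(-99 \right)}}{41802} = - \frac{36363}{\left(-438 + 15553\right) \frac{1}{-15904 - 4672}} + \frac{i \left(-99\right) \sqrt{2}}{41802} = - \frac{36363}{15115 \frac{1}{-20576}} + - 99 i \sqrt{2} \cdot \frac{1}{41802} = - \frac{36363}{15115 \left(- \frac{1}{20576}\right)} - \frac{33 i \sqrt{2}}{13934} = - \frac{36363}{- \frac{15115}{20576}} - \frac{33 i \sqrt{2}}{13934} = \left(-36363\right) \left(- \frac{20576}{15115}\right) - \frac{33 i \sqrt{2}}{13934} = \frac{748205088}{15115} - \frac{33 i \sqrt{2}}{13934}$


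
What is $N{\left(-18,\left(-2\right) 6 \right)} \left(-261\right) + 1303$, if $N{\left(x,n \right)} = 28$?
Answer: $-6005$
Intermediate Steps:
$N{\left(-18,\left(-2\right) 6 \right)} \left(-261\right) + 1303 = 28 \left(-261\right) + 1303 = -7308 + 1303 = -6005$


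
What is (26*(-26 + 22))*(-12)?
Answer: 1248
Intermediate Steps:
(26*(-26 + 22))*(-12) = (26*(-4))*(-12) = -104*(-12) = 1248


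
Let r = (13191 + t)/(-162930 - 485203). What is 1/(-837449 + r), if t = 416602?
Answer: -648133/542778762510 ≈ -1.1941e-6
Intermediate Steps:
r = -429793/648133 (r = (13191 + 416602)/(-162930 - 485203) = 429793/(-648133) = 429793*(-1/648133) = -429793/648133 ≈ -0.66313)
1/(-837449 + r) = 1/(-837449 - 429793/648133) = 1/(-542778762510/648133) = -648133/542778762510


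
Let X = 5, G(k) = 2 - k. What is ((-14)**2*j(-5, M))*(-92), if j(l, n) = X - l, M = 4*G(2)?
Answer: -180320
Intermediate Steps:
M = 0 (M = 4*(2 - 1*2) = 4*(2 - 2) = 4*0 = 0)
j(l, n) = 5 - l
((-14)**2*j(-5, M))*(-92) = ((-14)**2*(5 - 1*(-5)))*(-92) = (196*(5 + 5))*(-92) = (196*10)*(-92) = 1960*(-92) = -180320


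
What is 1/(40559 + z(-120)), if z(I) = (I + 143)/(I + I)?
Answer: 240/9734137 ≈ 2.4655e-5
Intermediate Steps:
z(I) = (143 + I)/(2*I) (z(I) = (143 + I)/((2*I)) = (143 + I)*(1/(2*I)) = (143 + I)/(2*I))
1/(40559 + z(-120)) = 1/(40559 + (½)*(143 - 120)/(-120)) = 1/(40559 + (½)*(-1/120)*23) = 1/(40559 - 23/240) = 1/(9734137/240) = 240/9734137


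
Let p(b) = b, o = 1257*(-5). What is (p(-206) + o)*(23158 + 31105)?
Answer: -352221133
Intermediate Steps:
o = -6285
(p(-206) + o)*(23158 + 31105) = (-206 - 6285)*(23158 + 31105) = -6491*54263 = -352221133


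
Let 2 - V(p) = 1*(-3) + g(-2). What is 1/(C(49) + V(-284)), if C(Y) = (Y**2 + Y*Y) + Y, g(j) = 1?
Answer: 1/4855 ≈ 0.00020597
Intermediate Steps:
V(p) = 4 (V(p) = 2 - (1*(-3) + 1) = 2 - (-3 + 1) = 2 - 1*(-2) = 2 + 2 = 4)
C(Y) = Y + 2*Y**2 (C(Y) = (Y**2 + Y**2) + Y = 2*Y**2 + Y = Y + 2*Y**2)
1/(C(49) + V(-284)) = 1/(49*(1 + 2*49) + 4) = 1/(49*(1 + 98) + 4) = 1/(49*99 + 4) = 1/(4851 + 4) = 1/4855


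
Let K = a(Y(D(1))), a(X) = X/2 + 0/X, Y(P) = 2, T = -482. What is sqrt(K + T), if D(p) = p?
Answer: I*sqrt(481) ≈ 21.932*I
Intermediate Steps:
a(X) = X/2 (a(X) = X*(1/2) + 0 = X/2 + 0 = X/2)
K = 1 (K = (1/2)*2 = 1)
sqrt(K + T) = sqrt(1 - 482) = sqrt(-481) = I*sqrt(481)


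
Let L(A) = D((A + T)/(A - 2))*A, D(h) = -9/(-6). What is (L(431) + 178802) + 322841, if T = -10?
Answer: 1004579/2 ≈ 5.0229e+5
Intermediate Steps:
D(h) = 3/2 (D(h) = -9*(-1/6) = 3/2)
L(A) = 3*A/2
(L(431) + 178802) + 322841 = ((3/2)*431 + 178802) + 322841 = (1293/2 + 178802) + 322841 = 358897/2 + 322841 = 1004579/2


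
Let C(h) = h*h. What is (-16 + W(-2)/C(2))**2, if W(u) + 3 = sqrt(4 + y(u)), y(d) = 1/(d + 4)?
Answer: 8987/32 - 201*sqrt(2)/16 ≈ 263.08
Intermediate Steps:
y(d) = 1/(4 + d)
C(h) = h**2
W(u) = -3 + sqrt(4 + 1/(4 + u))
(-16 + W(-2)/C(2))**2 = (-16 + (-3 + sqrt((17 + 4*(-2))/(4 - 2)))/(2**2))**2 = (-16 + (-3 + sqrt((17 - 8)/2))/4)**2 = (-16 + (-3 + sqrt((1/2)*9))*(1/4))**2 = (-16 + (-3 + sqrt(9/2))*(1/4))**2 = (-16 + (-3 + 3*sqrt(2)/2)*(1/4))**2 = (-16 + (-3/4 + 3*sqrt(2)/8))**2 = (-67/4 + 3*sqrt(2)/8)**2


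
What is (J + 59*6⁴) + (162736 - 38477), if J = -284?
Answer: 200439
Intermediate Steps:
(J + 59*6⁴) + (162736 - 38477) = (-284 + 59*6⁴) + (162736 - 38477) = (-284 + 59*1296) + 124259 = (-284 + 76464) + 124259 = 76180 + 124259 = 200439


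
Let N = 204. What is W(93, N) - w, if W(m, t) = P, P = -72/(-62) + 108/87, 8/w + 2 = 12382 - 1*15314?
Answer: 3172316/1318833 ≈ 2.4054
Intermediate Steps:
w = -4/1467 (w = 8/(-2 + (12382 - 1*15314)) = 8/(-2 + (12382 - 15314)) = 8/(-2 - 2932) = 8/(-2934) = 8*(-1/2934) = -4/1467 ≈ -0.0027267)
P = 2160/899 (P = -72*(-1/62) + 108*(1/87) = 36/31 + 36/29 = 2160/899 ≈ 2.4027)
W(m, t) = 2160/899
W(93, N) - w = 2160/899 - 1*(-4/1467) = 2160/899 + 4/1467 = 3172316/1318833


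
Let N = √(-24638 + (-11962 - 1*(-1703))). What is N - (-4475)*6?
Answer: 26850 + I*√34897 ≈ 26850.0 + 186.81*I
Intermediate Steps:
N = I*√34897 (N = √(-24638 + (-11962 + 1703)) = √(-24638 - 10259) = √(-34897) = I*√34897 ≈ 186.81*I)
N - (-4475)*6 = I*√34897 - (-4475)*6 = I*√34897 - 1*(-26850) = I*√34897 + 26850 = 26850 + I*√34897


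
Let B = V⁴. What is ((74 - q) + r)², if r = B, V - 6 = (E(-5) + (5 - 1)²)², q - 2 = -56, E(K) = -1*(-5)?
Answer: 1593896760087485018881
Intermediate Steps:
E(K) = 5
q = -54 (q = 2 - 56 = -54)
V = 447 (V = 6 + (5 + (5 - 1)²)² = 6 + (5 + 4²)² = 6 + (5 + 16)² = 6 + 21² = 6 + 441 = 447)
B = 39923636481 (B = 447⁴ = 39923636481)
r = 39923636481
((74 - q) + r)² = ((74 - 1*(-54)) + 39923636481)² = ((74 + 54) + 39923636481)² = (128 + 39923636481)² = 39923636609² = 1593896760087485018881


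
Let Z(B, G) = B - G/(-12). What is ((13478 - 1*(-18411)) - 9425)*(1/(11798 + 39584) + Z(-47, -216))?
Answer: -37512959328/25691 ≈ -1.4602e+6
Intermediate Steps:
Z(B, G) = B + G/12 (Z(B, G) = B - G*(-1)/12 = B - (-1)*G/12 = B + G/12)
((13478 - 1*(-18411)) - 9425)*(1/(11798 + 39584) + Z(-47, -216)) = ((13478 - 1*(-18411)) - 9425)*(1/(11798 + 39584) + (-47 + (1/12)*(-216))) = ((13478 + 18411) - 9425)*(1/51382 + (-47 - 18)) = (31889 - 9425)*(1/51382 - 65) = 22464*(-3339829/51382) = -37512959328/25691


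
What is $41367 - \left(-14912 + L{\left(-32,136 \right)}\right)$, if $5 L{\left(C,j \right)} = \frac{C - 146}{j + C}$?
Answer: $\frac{14632629}{260} \approx 56279.0$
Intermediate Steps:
$L{\left(C,j \right)} = \frac{-146 + C}{5 \left(C + j\right)}$ ($L{\left(C,j \right)} = \frac{\left(C - 146\right) \frac{1}{j + C}}{5} = \frac{\left(-146 + C\right) \frac{1}{C + j}}{5} = \frac{\frac{1}{C + j} \left(-146 + C\right)}{5} = \frac{-146 + C}{5 \left(C + j\right)}$)
$41367 - \left(-14912 + L{\left(-32,136 \right)}\right) = 41367 + \left(14912 - \frac{-146 - 32}{5 \left(-32 + 136\right)}\right) = 41367 + \left(14912 - \frac{1}{5} \cdot \frac{1}{104} \left(-178\right)\right) = 41367 + \left(14912 - - \frac{89}{260}\right) = 41367 + \left(14912 + \frac{89}{260}\right) = 41367 + \frac{3877209}{260} = \frac{14632629}{260}$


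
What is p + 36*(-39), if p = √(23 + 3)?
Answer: -1404 + √26 ≈ -1398.9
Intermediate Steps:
p = √26 ≈ 5.0990
p + 36*(-39) = √26 + 36*(-39) = √26 - 1404 = -1404 + √26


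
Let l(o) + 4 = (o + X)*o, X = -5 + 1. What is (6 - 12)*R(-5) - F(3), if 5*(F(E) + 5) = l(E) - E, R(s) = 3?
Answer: -11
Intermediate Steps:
X = -4
l(o) = -4 + o*(-4 + o) (l(o) = -4 + (o - 4)*o = -4 + (-4 + o)*o = -4 + o*(-4 + o))
F(E) = -29/5 - E + E²/5 (F(E) = -5 + ((-4 + E² - 4*E) - E)/5 = -5 + (-4 + E² - 5*E)/5 = -5 + (-⅘ - E + E²/5) = -29/5 - E + E²/5)
(6 - 12)*R(-5) - F(3) = (6 - 12)*3 - (-29/5 - 1*3 + (⅕)*3²) = -6*3 - (-29/5 - 3 + (⅕)*9) = -18 - (-29/5 - 3 + 9/5) = -18 - 1*(-7) = -18 + 7 = -11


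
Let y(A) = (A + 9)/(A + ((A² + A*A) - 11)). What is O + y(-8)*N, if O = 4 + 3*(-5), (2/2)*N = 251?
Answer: -948/109 ≈ -8.6973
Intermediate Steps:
N = 251
y(A) = (9 + A)/(-11 + A + 2*A²) (y(A) = (9 + A)/(A + ((A² + A²) - 11)) = (9 + A)/(A + (2*A² - 11)) = (9 + A)/(A + (-11 + 2*A²)) = (9 + A)/(-11 + A + 2*A²))
O = -11 (O = 4 - 15 = -11)
O + y(-8)*N = -11 + ((9 - 8)/(-11 - 8 + 2*(-8)²))*251 = -11 + (1/(-11 - 8 + 2*64))*251 = -11 + (1/(-11 - 8 + 128))*251 = -11 + (1/109)*251 = -11 + 251/109 = -948/109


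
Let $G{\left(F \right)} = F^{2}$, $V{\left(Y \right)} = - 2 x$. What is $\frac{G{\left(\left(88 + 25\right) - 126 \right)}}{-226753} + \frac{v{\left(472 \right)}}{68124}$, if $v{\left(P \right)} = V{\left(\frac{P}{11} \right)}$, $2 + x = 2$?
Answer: $- \frac{169}{226753} \approx -0.0007453$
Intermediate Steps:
$x = 0$ ($x = -2 + 2 = 0$)
$V{\left(Y \right)} = 0$ ($V{\left(Y \right)} = \left(-2\right) 0 = 0$)
$v{\left(P \right)} = 0$
$\frac{G{\left(\left(88 + 25\right) - 126 \right)}}{-226753} + \frac{v{\left(472 \right)}}{68124} = \frac{\left(\left(88 + 25\right) - 126\right)^{2}}{-226753} + \frac{0}{68124} = \left(113 - 126\right)^{2} \left(- \frac{1}{226753}\right) + 0 \cdot \frac{1}{68124} = \left(-13\right)^{2} \left(- \frac{1}{226753}\right) + 0 = 169 \left(- \frac{1}{226753}\right) + 0 = - \frac{169}{226753} + 0 = - \frac{169}{226753}$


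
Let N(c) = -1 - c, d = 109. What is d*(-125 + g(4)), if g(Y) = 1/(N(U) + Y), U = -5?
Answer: -108891/8 ≈ -13611.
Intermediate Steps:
g(Y) = 1/(4 + Y) (g(Y) = 1/((-1 - 1*(-5)) + Y) = 1/((-1 + 5) + Y) = 1/(4 + Y))
d*(-125 + g(4)) = 109*(-125 + 1/(4 + 4)) = 109*(-125 + 1/8) = 109*(-999/8) = -108891/8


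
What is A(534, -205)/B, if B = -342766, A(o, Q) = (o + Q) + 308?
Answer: -637/342766 ≈ -0.0018584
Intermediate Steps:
A(o, Q) = 308 + Q + o (A(o, Q) = (Q + o) + 308 = 308 + Q + o)
A(534, -205)/B = (308 - 205 + 534)/(-342766) = 637*(-1/342766) = -637/342766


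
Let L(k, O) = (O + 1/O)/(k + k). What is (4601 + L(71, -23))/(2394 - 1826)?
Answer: 939146/115943 ≈ 8.1001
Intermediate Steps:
L(k, O) = (O + 1/O)/(2*k) (L(k, O) = (O + 1/O)/((2*k)) = (O + 1/O)*(1/(2*k)) = (O + 1/O)/(2*k))
(4601 + L(71, -23))/(2394 - 1826) = (4601 + (½)*(1 + (-23)²)/(-23*71))/(2394 - 1826) = (4601 + (½)*(-1/23)*(1/71)*(1 + 529))/568 = (4601 + (½)*(-1/23)*(1/71)*530)*(1/568) = (4601 - 265/1633)*(1/568) = (7513168/1633)*(1/568) = 939146/115943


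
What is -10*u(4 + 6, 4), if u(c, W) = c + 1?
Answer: -110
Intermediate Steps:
u(c, W) = 1 + c
-10*u(4 + 6, 4) = -10*(1 + (4 + 6)) = -10*(1 + 10) = -10*11 = -110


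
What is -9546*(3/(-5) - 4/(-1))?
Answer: -162282/5 ≈ -32456.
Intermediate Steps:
-9546*(3/(-5) - 4/(-1)) = -9546*(3*(-1/5) - 4*(-1)) = -9546*(-3/5 + 4) = -9546*17/5 = -162282/5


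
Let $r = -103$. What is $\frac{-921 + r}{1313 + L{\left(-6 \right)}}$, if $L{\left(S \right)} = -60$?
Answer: $- \frac{1024}{1253} \approx -0.81724$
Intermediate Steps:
$\frac{-921 + r}{1313 + L{\left(-6 \right)}} = \frac{-921 - 103}{1313 - 60} = - \frac{1024}{1253}$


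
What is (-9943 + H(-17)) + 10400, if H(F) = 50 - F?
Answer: 524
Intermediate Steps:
(-9943 + H(-17)) + 10400 = (-9943 + (50 - 1*(-17))) + 10400 = (-9943 + (50 + 17)) + 10400 = (-9943 + 67) + 10400 = -9876 + 10400 = 524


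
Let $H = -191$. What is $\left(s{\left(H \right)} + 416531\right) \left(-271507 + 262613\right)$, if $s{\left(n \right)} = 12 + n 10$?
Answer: $-3687745902$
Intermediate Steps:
$s{\left(n \right)} = 12 + 10 n$
$\left(s{\left(H \right)} + 416531\right) \left(-271507 + 262613\right) = \left(\left(12 + 10 \left(-191\right)\right) + 416531\right) \left(-271507 + 262613\right) = \left(\left(12 - 1910\right) + 416531\right) \left(-8894\right) = \left(-1898 + 416531\right) \left(-8894\right) = 414633 \left(-8894\right) = -3687745902$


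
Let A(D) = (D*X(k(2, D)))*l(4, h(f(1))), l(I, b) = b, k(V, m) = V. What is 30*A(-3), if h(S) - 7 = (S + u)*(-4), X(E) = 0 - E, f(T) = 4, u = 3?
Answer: -3780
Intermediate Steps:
X(E) = -E
h(S) = -5 - 4*S (h(S) = 7 + (S + 3)*(-4) = 7 + (3 + S)*(-4) = 7 + (-12 - 4*S) = -5 - 4*S)
A(D) = 42*D (A(D) = (D*(-1*2))*(-5 - 4*4) = (D*(-2))*(-5 - 16) = -2*D*(-21) = 42*D)
30*A(-3) = 30*(42*(-3)) = 30*(-126) = -3780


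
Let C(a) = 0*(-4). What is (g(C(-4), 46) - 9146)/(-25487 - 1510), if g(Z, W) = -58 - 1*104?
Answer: 9308/26997 ≈ 0.34478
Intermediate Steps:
C(a) = 0
g(Z, W) = -162 (g(Z, W) = -58 - 104 = -162)
(g(C(-4), 46) - 9146)/(-25487 - 1510) = (-162 - 9146)/(-25487 - 1510) = -9308/(-26997) = -9308*(-1/26997) = 9308/26997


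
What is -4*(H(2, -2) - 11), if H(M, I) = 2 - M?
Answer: 44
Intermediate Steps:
-4*(H(2, -2) - 11) = -4*((2 - 1*2) - 11) = -4*((2 - 2) - 11) = -4*(0 - 11) = -4*(-11) = 44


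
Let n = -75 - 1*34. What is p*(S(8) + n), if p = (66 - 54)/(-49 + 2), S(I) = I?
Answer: 1212/47 ≈ 25.787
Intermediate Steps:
n = -109 (n = -75 - 34 = -109)
p = -12/47 (p = 12/(-47) = 12*(-1/47) = -12/47 ≈ -0.25532)
p*(S(8) + n) = -12*(8 - 109)/47 = -12/47*(-101) = 1212/47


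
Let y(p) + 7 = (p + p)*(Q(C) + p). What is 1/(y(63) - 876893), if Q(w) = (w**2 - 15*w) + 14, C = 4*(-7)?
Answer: -1/715494 ≈ -1.3976e-6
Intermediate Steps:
C = -28
Q(w) = 14 + w**2 - 15*w
y(p) = -7 + 2*p*(1218 + p) (y(p) = -7 + (p + p)*((14 + (-28)**2 - 15*(-28)) + p) = -7 + (2*p)*((14 + 784 + 420) + p) = -7 + (2*p)*(1218 + p) = -7 + 2*p*(1218 + p))
1/(y(63) - 876893) = 1/((-7 + 2*63**2 + 2436*63) - 876893) = 1/((-7 + 2*3969 + 153468) - 876893) = 1/((-7 + 7938 + 153468) - 876893) = 1/(161399 - 876893) = 1/(-715494) = -1/715494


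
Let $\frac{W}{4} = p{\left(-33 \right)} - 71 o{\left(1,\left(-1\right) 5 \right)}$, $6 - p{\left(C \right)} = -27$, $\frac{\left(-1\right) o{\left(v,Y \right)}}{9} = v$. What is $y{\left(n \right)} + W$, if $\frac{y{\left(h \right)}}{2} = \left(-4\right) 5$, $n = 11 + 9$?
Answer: $2648$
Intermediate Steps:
$n = 20$
$y{\left(h \right)} = -40$ ($y{\left(h \right)} = 2 \left(\left(-4\right) 5\right) = 2 \left(-20\right) = -40$)
$o{\left(v,Y \right)} = - 9 v$
$p{\left(C \right)} = 33$ ($p{\left(C \right)} = 6 - -27 = 6 + 27 = 33$)
$W = 2688$ ($W = 4 \left(33 - 71 \left(\left(-9\right) 1\right)\right) = 4 \left(33 - 71 \left(-9\right)\right) = 4 \left(33 - -639\right) = 4 \left(33 + 639\right) = 4 \cdot 672 = 2688$)
$y{\left(n \right)} + W = -40 + 2688 = 2648$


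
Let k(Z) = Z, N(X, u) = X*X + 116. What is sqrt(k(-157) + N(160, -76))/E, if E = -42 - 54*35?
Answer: -sqrt(25559)/1932 ≈ -0.082749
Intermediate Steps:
N(X, u) = 116 + X**2 (N(X, u) = X**2 + 116 = 116 + X**2)
E = -1932 (E = -42 - 1890 = -1932)
sqrt(k(-157) + N(160, -76))/E = sqrt(-157 + (116 + 160**2))/(-1932) = sqrt(-157 + (116 + 25600))*(-1/1932) = sqrt(-157 + 25716)*(-1/1932) = sqrt(25559)*(-1/1932) = -sqrt(25559)/1932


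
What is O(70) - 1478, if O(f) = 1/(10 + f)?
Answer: -118239/80 ≈ -1478.0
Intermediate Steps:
O(70) - 1478 = 1/(10 + 70) - 1478 = 1/80 - 1478 = -118239/80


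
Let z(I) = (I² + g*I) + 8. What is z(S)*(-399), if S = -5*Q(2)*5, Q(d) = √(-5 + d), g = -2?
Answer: 744933 - 19950*I*√3 ≈ 7.4493e+5 - 34554.0*I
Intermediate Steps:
S = -25*I*√3 (S = -5*√(-5 + 2)*5 = -5*I*√3*5 = -25*I*√3 ≈ -43.301*I)
z(I) = 8 + I² - 2*I (z(I) = (I² - 2*I) + 8 = 8 + I² - 2*I)
z(S)*(-399) = (8 + (-25*I*√3)² - (-50)*I*√3)*(-399) = (8 - 1875 + 50*I*√3)*(-399) = (-1867 + 50*I*√3)*(-399) = 744933 - 19950*I*√3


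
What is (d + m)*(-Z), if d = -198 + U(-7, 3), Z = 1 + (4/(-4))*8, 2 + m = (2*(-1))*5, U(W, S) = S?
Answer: -1449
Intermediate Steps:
m = -12 (m = -2 + (2*(-1))*5 = -2 - 2*5 = -2 - 10 = -12)
Z = -7 (Z = 1 + (4*(-1/4))*8 = 1 - 1*8 = 1 - 8 = -7)
d = -195 (d = -198 + 3 = -195)
(d + m)*(-Z) = (-195 - 12)*(-1*(-7)) = -207*7 = -1449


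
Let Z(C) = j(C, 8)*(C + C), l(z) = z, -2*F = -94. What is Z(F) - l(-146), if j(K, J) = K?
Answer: 4564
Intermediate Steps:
F = 47 (F = -½*(-94) = 47)
Z(C) = 2*C² (Z(C) = C*(C + C) = C*(2*C) = 2*C²)
Z(F) - l(-146) = 2*47² - 1*(-146) = 2*2209 + 146 = 4418 + 146 = 4564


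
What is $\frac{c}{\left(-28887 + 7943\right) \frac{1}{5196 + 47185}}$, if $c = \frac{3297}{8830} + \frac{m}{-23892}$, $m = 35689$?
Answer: $\frac{884348220959}{315605674560} \approx 2.8021$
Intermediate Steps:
$c = - \frac{118180973}{105483180}$ ($c = \frac{3297}{8830} + \frac{35689}{-23892} = 3297 \cdot \frac{1}{8830} + 35689 \left(- \frac{1}{23892}\right) = \frac{3297}{8830} - \frac{35689}{23892} = - \frac{118180973}{105483180} \approx -1.1204$)
$\frac{c}{\left(-28887 + 7943\right) \frac{1}{5196 + 47185}} = - \frac{118180973}{105483180 \frac{-28887 + 7943}{5196 + 47185}} = - \frac{118180973}{105483180 \left(- \frac{20944}{52381}\right)} = - \frac{118180973}{105483180 \left(\left(-20944\right) \frac{1}{52381}\right)} = - \frac{118180973}{105483180 \left(- \frac{2992}{7483}\right)} = \left(- \frac{118180973}{105483180}\right) \left(- \frac{7483}{2992}\right) = \frac{884348220959}{315605674560}$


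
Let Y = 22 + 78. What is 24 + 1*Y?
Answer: 124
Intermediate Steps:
Y = 100
24 + 1*Y = 24 + 1*100 = 24 + 100 = 124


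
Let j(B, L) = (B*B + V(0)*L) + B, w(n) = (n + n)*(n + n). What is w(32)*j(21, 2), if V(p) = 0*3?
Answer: 1892352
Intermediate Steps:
V(p) = 0
w(n) = 4*n² (w(n) = (2*n)*(2*n) = 4*n²)
j(B, L) = B + B² (j(B, L) = (B*B + 0*L) + B = (B² + 0) + B = B² + B = B + B²)
w(32)*j(21, 2) = (4*32²)*(21*(1 + 21)) = (4*1024)*(21*22) = 4096*462 = 1892352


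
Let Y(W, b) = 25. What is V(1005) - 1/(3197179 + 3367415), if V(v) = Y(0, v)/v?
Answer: 10940923/439827798 ≈ 0.024875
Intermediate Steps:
V(v) = 25/v
V(1005) - 1/(3197179 + 3367415) = 25/1005 - 1/(3197179 + 3367415) = 25*(1/1005) - 1/6564594 = 5/201 - 1*1/6564594 = 5/201 - 1/6564594 = 10940923/439827798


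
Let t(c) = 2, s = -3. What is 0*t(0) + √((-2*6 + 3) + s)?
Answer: 2*I*√3 ≈ 3.4641*I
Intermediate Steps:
0*t(0) + √((-2*6 + 3) + s) = 0*2 + √((-2*6 + 3) - 3) = 0 + √((-12 + 3) - 3) = 0 + √(-9 - 3) = 0 + √(-12) = 0 + 2*I*√3 = 2*I*√3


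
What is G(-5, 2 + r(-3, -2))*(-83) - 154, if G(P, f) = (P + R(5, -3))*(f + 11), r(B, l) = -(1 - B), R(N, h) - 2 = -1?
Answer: 2834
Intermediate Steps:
R(N, h) = 1 (R(N, h) = 2 - 1 = 1)
r(B, l) = -1 + B
G(P, f) = (1 + P)*(11 + f) (G(P, f) = (P + 1)*(f + 11) = (1 + P)*(11 + f))
G(-5, 2 + r(-3, -2))*(-83) - 154 = (11 + (2 + (-1 - 3)) + 11*(-5) - 5*(2 + (-1 - 3)))*(-83) - 154 = (11 + (2 - 4) - 55 - 5*(2 - 4))*(-83) - 154 = (11 - 2 - 55 - 5*(-2))*(-83) - 154 = (11 - 2 - 55 + 10)*(-83) - 154 = -36*(-83) - 154 = 2988 - 154 = 2834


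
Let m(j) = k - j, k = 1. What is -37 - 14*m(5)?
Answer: 19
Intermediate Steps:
m(j) = 1 - j
-37 - 14*m(5) = -37 - 14*(1 - 1*5) = -37 - 14*(1 - 5) = -37 - 14*(-4) = -37 + 56 = 19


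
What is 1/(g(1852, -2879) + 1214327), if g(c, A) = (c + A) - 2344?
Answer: 1/1210956 ≈ 8.2579e-7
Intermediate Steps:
g(c, A) = -2344 + A + c (g(c, A) = (A + c) - 2344 = -2344 + A + c)
1/(g(1852, -2879) + 1214327) = 1/((-2344 - 2879 + 1852) + 1214327) = 1/(-3371 + 1214327) = 1/1210956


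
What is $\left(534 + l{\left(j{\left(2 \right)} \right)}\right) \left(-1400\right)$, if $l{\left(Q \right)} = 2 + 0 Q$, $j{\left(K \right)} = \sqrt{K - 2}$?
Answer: $-750400$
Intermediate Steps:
$j{\left(K \right)} = \sqrt{-2 + K}$
$l{\left(Q \right)} = 2$ ($l{\left(Q \right)} = 2 + 0 = 2$)
$\left(534 + l{\left(j{\left(2 \right)} \right)}\right) \left(-1400\right) = \left(534 + 2\right) \left(-1400\right) = 536 \left(-1400\right) = -750400$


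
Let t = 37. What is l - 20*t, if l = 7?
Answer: -733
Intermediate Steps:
l - 20*t = 7 - 20*37 = 7 - 740 = -733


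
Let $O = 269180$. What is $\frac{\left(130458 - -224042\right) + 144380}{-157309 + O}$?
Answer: $\frac{498880}{111871} \approx 4.4594$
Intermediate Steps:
$\frac{\left(130458 - -224042\right) + 144380}{-157309 + O} = \frac{\left(130458 - -224042\right) + 144380}{-157309 + 269180} = \frac{\left(130458 + 224042\right) + 144380}{111871} = \left(354500 + 144380\right) \frac{1}{111871} = 498880 \cdot \frac{1}{111871} = \frac{498880}{111871}$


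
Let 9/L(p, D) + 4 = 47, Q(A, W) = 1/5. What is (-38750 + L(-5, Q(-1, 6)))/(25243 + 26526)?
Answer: -1666241/2226067 ≈ -0.74851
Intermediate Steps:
Q(A, W) = ⅕ (Q(A, W) = 1*(⅕) = ⅕)
L(p, D) = 9/43 (L(p, D) = 9/(-4 + 47) = 9/43)
(-38750 + L(-5, Q(-1, 6)))/(25243 + 26526) = (-38750 + 9/43)/(25243 + 26526) = -1666241/43/51769 = -1666241/43*1/51769 = -1666241/2226067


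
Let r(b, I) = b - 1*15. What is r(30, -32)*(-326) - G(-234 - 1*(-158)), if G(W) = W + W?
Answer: -4738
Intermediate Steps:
r(b, I) = -15 + b (r(b, I) = b - 15 = -15 + b)
G(W) = 2*W
r(30, -32)*(-326) - G(-234 - 1*(-158)) = (-15 + 30)*(-326) - 2*(-234 - 1*(-158)) = 15*(-326) - 2*(-234 + 158) = -4890 - 2*(-76) = -4890 - 1*(-152) = -4890 + 152 = -4738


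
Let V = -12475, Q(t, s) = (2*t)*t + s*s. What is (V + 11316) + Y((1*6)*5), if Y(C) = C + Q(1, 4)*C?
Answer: -589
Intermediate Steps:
Q(t, s) = s² + 2*t² (Q(t, s) = 2*t² + s² = s² + 2*t²)
Y(C) = 19*C (Y(C) = C + (4² + 2*1²)*C = C + (16 + 2*1)*C = C + (16 + 2)*C = C + 18*C = 19*C)
(V + 11316) + Y((1*6)*5) = (-12475 + 11316) + 19*((1*6)*5) = -1159 + 19*(6*5) = -1159 + 19*30 = -1159 + 570 = -589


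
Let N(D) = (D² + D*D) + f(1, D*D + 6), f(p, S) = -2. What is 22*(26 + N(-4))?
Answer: 1232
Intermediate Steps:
N(D) = -2 + 2*D² (N(D) = (D² + D*D) - 2 = (D² + D²) - 2 = 2*D² - 2 = -2 + 2*D²)
22*(26 + N(-4)) = 22*(26 + (-2 + 2*(-4)²)) = 22*(26 + (-2 + 2*16)) = 22*(26 + (-2 + 32)) = 22*(26 + 30) = 22*56 = 1232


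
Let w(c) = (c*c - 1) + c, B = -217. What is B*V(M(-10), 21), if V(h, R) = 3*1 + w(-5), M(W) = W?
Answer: -4774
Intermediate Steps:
w(c) = -1 + c + c**2 (w(c) = (c**2 - 1) + c = (-1 + c**2) + c = -1 + c + c**2)
V(h, R) = 22 (V(h, R) = 3*1 + (-1 - 5 + (-5)**2) = 3 + (-1 - 5 + 25) = 3 + 19 = 22)
B*V(M(-10), 21) = -217*22 = -4774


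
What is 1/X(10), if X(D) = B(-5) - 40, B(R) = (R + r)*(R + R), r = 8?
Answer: -1/70 ≈ -0.014286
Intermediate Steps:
B(R) = 2*R*(8 + R) (B(R) = (R + 8)*(R + R) = (8 + R)*(2*R) = 2*R*(8 + R))
X(D) = -70 (X(D) = 2*(-5)*(8 - 5) - 40 = 2*(-5)*3 - 40 = -30 - 40 = -70)
1/X(10) = 1/(-70) = -1/70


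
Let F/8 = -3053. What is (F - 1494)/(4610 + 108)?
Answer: -12959/2359 ≈ -5.4934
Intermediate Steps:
F = -24424 (F = 8*(-3053) = -24424)
(F - 1494)/(4610 + 108) = (-24424 - 1494)/(4610 + 108) = -25918/4718 = -25918*1/4718 = -12959/2359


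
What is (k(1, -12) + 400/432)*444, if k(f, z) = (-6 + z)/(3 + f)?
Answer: -14282/9 ≈ -1586.9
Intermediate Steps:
k(f, z) = (-6 + z)/(3 + f)
(k(1, -12) + 400/432)*444 = ((-6 - 12)/(3 + 1) + 400/432)*444 = (-18/4 + 400*(1/432))*444 = ((1/4)*(-18) + 25/27)*444 = (-9/2 + 25/27)*444 = -193/54*444 = -14282/9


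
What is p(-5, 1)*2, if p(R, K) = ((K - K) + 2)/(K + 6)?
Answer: 4/7 ≈ 0.57143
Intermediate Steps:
p(R, K) = 2/(6 + K) (p(R, K) = (0 + 2)/(6 + K) = 2/(6 + K))
p(-5, 1)*2 = (2/(6 + 1))*2 = (2/7)*2 = 4/7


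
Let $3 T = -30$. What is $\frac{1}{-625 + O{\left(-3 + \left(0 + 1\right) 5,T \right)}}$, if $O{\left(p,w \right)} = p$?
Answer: $- \frac{1}{623} \approx -0.0016051$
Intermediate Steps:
$T = -10$ ($T = \frac{1}{3} \left(-30\right) = -10$)
$\frac{1}{-625 + O{\left(-3 + \left(0 + 1\right) 5,T \right)}} = \frac{1}{-625 - \left(3 - \left(0 + 1\right) 5\right)} = \frac{1}{-625 + \left(-3 + 1 \cdot 5\right)} = \frac{1}{-625 + \left(-3 + 5\right)} = \frac{1}{-625 + 2} = \frac{1}{-623} = - \frac{1}{623}$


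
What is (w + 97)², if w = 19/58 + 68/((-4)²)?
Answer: 138839089/13456 ≈ 10318.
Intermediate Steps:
w = 531/116 (w = 19*(1/58) + 68/16 = 19/58 + 68*(1/16) = 19/58 + 17/4 = 531/116 ≈ 4.5776)
(w + 97)² = (531/116 + 97)² = (11783/116)² = 138839089/13456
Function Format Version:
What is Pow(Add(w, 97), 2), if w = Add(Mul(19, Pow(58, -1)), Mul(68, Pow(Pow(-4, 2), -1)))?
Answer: Rational(138839089, 13456) ≈ 10318.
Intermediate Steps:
w = Rational(531, 116) (w = Add(Mul(19, Rational(1, 58)), Mul(68, Pow(16, -1))) = Add(Rational(19, 58), Mul(68, Rational(1, 16))) = Add(Rational(19, 58), Rational(17, 4)) = Rational(531, 116) ≈ 4.5776)
Pow(Add(w, 97), 2) = Pow(Add(Rational(531, 116), 97), 2) = Pow(Rational(11783, 116), 2) = Rational(138839089, 13456)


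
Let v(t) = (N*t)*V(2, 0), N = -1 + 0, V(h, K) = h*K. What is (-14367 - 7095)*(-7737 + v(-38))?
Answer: 166051494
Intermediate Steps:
V(h, K) = K*h
N = -1
v(t) = 0 (v(t) = (-t)*(0*2) = -t*0 = 0)
(-14367 - 7095)*(-7737 + v(-38)) = (-14367 - 7095)*(-7737 + 0) = -21462*(-7737) = 166051494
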